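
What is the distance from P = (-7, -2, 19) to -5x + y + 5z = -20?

distance = |a·x₀ + b·y₀ + c·z₀ - d| / √(a² + b² + c²)
  = |(-5)·(-7) + 1·(-2) + 5·19 - (-20)| / √((-5)² + 1² + 5²)
  = |35 - 2 + 95 + 20| / √(25 + 1 + 25)
  = |148| / √51
  = 148 / 7.141
  ≈ 20.72

20.72


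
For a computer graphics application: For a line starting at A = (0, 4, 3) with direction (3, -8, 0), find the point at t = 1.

P(t) = A + t·d
  = (0 + 3·1, 4 + (-8)·1, 3 + 0·1)
  = (0 + 3, 4 - 8, 3 + 0)
  = (3, -4, 3)

(3, -4, 3)


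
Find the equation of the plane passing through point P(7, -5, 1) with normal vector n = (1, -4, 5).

The plane through P with normal n = (a, b, c) satisfies n·(r - P) = 0,
i.e. ax + by + cz = a·x₀ + b·y₀ + c·z₀.
d = 1·7 + (-4)·(-5) + 5·1
  = 7 + 20 + 5
  = 32
Equation: x - 4y + 5z = 32

x - 4y + 5z = 32


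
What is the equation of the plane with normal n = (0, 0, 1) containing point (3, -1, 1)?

The plane through P with normal n = (a, b, c) satisfies n·(r - P) = 0,
i.e. ax + by + cz = a·x₀ + b·y₀ + c·z₀.
d = 0·3 + 0·(-1) + 1·1
  = 0 + 0 + 1
  = 1
Equation: z = 1

z = 1


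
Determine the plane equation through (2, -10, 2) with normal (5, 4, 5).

The plane through P with normal n = (a, b, c) satisfies n·(r - P) = 0,
i.e. ax + by + cz = a·x₀ + b·y₀ + c·z₀.
d = 5·2 + 4·(-10) + 5·2
  = 10 - 40 + 10
  = -20
Equation: 5x + 4y + 5z = -20

5x + 4y + 5z = -20


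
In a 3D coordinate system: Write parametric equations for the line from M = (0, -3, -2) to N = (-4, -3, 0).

Direction vector d = N - M = (-4 + 0, -3 + 3, 0 + 2) = (-4, 0, 2)
Parametric form r = M + t·d:
x = 0 - 4t, y = -3, z = -2 + 2t

x = 0 - 4t, y = -3, z = -2 + 2t


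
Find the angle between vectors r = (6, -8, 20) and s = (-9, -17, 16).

r·s = 6·(-9) + (-8)·(-17) + 20·16 = -54 + 136 + 320 = 402
|r| = √(6² + (-8)² + 20²) = √500 ≈ 22.36
|s| = √((-9)² + (-17)² + 16²) = √626 ≈ 25.02
cos θ = (r·s)/(|r||s|) = 402/(22.36·25.02) ≈ 0.7185
θ = arccos(0.7185) ≈ 44.07°

44.07°


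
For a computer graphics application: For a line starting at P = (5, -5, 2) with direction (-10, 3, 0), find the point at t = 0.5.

P(t) = P + t·d
  = (5 + (-10)·0.5, -5 + 3·0.5, 2 + 0·0.5)
  = (5 - 5, -5 + 1.5, 2 + 0)
  = (0, -3.5, 2)

(0, -3.5, 2)


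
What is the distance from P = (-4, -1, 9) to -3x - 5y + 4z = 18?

distance = |a·x₀ + b·y₀ + c·z₀ - d| / √(a² + b² + c²)
  = |(-3)·(-4) + (-5)·(-1) + 4·9 - 18| / √((-3)² + (-5)² + 4²)
  = |12 + 5 + 36 - 18| / √(9 + 25 + 16)
  = |35| / √50
  = 35 / 7.071
  ≈ 4.95

4.95


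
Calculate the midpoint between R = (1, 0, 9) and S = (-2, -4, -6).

M = ((x₁+x₂)/2, (y₁+y₂)/2, (z₁+z₂)/2)
  = ((1 - 2)/2, (0 - 4)/2, (9 - 6)/2)
  = (-1/2, -4/2, 3/2)
  = (-0.5, -2, 1.5)

(-0.5, -2, 1.5)


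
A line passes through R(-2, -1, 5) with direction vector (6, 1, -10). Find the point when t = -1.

P(t) = R + t·d
  = (-2 + 6·(-1), -1 + 1·(-1), 5 + (-10)·(-1))
  = (-2 - 6, -1 - 1, 5 + 10)
  = (-8, -2, 15)

(-8, -2, 15)


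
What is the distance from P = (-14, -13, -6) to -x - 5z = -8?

distance = |a·x₀ + b·y₀ + c·z₀ - d| / √(a² + b² + c²)
  = |(-1)·(-14) + 0·(-13) + (-5)·(-6) - (-8)| / √((-1)² + 0² + (-5)²)
  = |14 + 0 + 30 + 8| / √(1 + 0 + 25)
  = |52| / √26
  = 52 / 5.099
  ≈ 10.2

10.2


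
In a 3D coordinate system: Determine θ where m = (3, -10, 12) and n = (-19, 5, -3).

m·n = 3·(-19) + (-10)·5 + 12·(-3) = -57 - 50 - 36 = -143
|m| = √(3² + (-10)² + 12²) = √253 ≈ 15.91
|n| = √((-19)² + 5² + (-3)²) = √395 ≈ 19.87
cos θ = (m·n)/(|m||n|) = -143/(15.91·19.87) ≈ -0.4524
θ = arccos(-0.4524) ≈ 116.9°

116.9°


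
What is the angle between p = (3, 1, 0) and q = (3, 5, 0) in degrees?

p·q = 3·3 + 1·5 + 0·0 = 9 + 5 + 0 = 14
|p| = √(3² + 1² + 0²) = √10 ≈ 3.162
|q| = √(3² + 5² + 0²) = √34 ≈ 5.831
cos θ = (p·q)/(|p||q|) = 14/(3.162·5.831) ≈ 0.7593
θ = arccos(0.7593) ≈ 40.6°

40.6°


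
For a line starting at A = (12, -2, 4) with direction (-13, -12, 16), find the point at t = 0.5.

P(t) = A + t·d
  = (12 + (-13)·0.5, -2 + (-12)·0.5, 4 + 16·0.5)
  = (12 - 6.5, -2 - 6, 4 + 8)
  = (5.5, -8, 12)

(5.5, -8, 12)


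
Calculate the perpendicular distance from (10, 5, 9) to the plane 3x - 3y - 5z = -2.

distance = |a·x₀ + b·y₀ + c·z₀ - d| / √(a² + b² + c²)
  = |3·10 + (-3)·5 + (-5)·9 - (-2)| / √(3² + (-3)² + (-5)²)
  = |30 - 15 - 45 + 2| / √(9 + 9 + 25)
  = |-28| / √43
  = 28 / 6.557
  ≈ 4.27

4.27


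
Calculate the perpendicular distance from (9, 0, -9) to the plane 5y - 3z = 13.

distance = |a·x₀ + b·y₀ + c·z₀ - d| / √(a² + b² + c²)
  = |0·9 + 5·0 + (-3)·(-9) - 13| / √(0² + 5² + (-3)²)
  = |0 + 0 + 27 - 13| / √(0 + 25 + 9)
  = |14| / √34
  = 14 / 5.831
  ≈ 2.401

2.401


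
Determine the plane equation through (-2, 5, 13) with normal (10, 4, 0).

The plane through P with normal n = (a, b, c) satisfies n·(r - P) = 0,
i.e. ax + by + cz = a·x₀ + b·y₀ + c·z₀.
d = 10·(-2) + 4·5 + 0·13
  = -20 + 20 + 0
  = 0
Equation: 10x + 4y = 0

10x + 4y = 0


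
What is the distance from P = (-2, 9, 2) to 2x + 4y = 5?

distance = |a·x₀ + b·y₀ + c·z₀ - d| / √(a² + b² + c²)
  = |2·(-2) + 4·9 + 0·2 - 5| / √(2² + 4² + 0²)
  = |-4 + 36 + 0 - 5| / √(4 + 16 + 0)
  = |27| / √20
  = 27 / 4.472
  ≈ 6.037

6.037


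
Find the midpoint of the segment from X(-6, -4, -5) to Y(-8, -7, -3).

M = ((x₁+x₂)/2, (y₁+y₂)/2, (z₁+z₂)/2)
  = ((-6 - 8)/2, (-4 - 7)/2, (-5 - 3)/2)
  = (-14/2, -11/2, -8/2)
  = (-7, -5.5, -4)

(-7, -5.5, -4)


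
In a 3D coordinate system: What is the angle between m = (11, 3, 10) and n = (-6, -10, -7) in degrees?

m·n = 11·(-6) + 3·(-10) + 10·(-7) = -66 - 30 - 70 = -166
|m| = √(11² + 3² + 10²) = √230 ≈ 15.17
|n| = √((-6)² + (-10)² + (-7)²) = √185 ≈ 13.6
cos θ = (m·n)/(|m||n|) = -166/(15.17·13.6) ≈ -0.8047
θ = arccos(-0.8047) ≈ 143.6°

143.6°


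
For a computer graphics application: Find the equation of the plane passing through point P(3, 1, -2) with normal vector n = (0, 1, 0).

The plane through P with normal n = (a, b, c) satisfies n·(r - P) = 0,
i.e. ax + by + cz = a·x₀ + b·y₀ + c·z₀.
d = 0·3 + 1·1 + 0·(-2)
  = 0 + 1 + 0
  = 1
Equation: y = 1

y = 1


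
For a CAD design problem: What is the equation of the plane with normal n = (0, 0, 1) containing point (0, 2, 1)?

The plane through P with normal n = (a, b, c) satisfies n·(r - P) = 0,
i.e. ax + by + cz = a·x₀ + b·y₀ + c·z₀.
d = 0·0 + 0·2 + 1·1
  = 0 + 0 + 1
  = 1
Equation: z = 1

z = 1


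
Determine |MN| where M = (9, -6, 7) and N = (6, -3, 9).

d = √[(x₂-x₁)² + (y₂-y₁)² + (z₂-z₁)²]
  = √[(-3)² + 3² + 2²]
  = √[9 + 9 + 4]
  = √22
  ≈ 4.69

4.69


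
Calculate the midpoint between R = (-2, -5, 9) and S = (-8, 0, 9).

M = ((x₁+x₂)/2, (y₁+y₂)/2, (z₁+z₂)/2)
  = ((-2 - 8)/2, (-5 + 0)/2, (9 + 9)/2)
  = (-10/2, -5/2, 18/2)
  = (-5, -2.5, 9)

(-5, -2.5, 9)


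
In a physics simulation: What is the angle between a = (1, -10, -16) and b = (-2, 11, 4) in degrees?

a·b = 1·(-2) + (-10)·11 + (-16)·4 = -2 - 110 - 64 = -176
|a| = √(1² + (-10)² + (-16)²) = √357 ≈ 18.89
|b| = √((-2)² + 11² + 4²) = √141 ≈ 11.87
cos θ = (a·b)/(|a||b|) = -176/(18.89·11.87) ≈ -0.7845
θ = arccos(-0.7845) ≈ 141.7°

141.7°


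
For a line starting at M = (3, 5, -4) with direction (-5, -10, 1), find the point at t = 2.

P(t) = M + t·d
  = (3 + (-5)·2, 5 + (-10)·2, -4 + 1·2)
  = (3 - 10, 5 - 20, -4 + 2)
  = (-7, -15, -2)

(-7, -15, -2)


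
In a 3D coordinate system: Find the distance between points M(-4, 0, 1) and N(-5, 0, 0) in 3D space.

d = √[(x₂-x₁)² + (y₂-y₁)² + (z₂-z₁)²]
  = √[(-1)² + 0² + (-1)²]
  = √[1 + 0 + 1]
  = √2
  ≈ 1.414

1.414


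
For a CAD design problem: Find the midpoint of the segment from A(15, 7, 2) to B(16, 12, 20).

M = ((x₁+x₂)/2, (y₁+y₂)/2, (z₁+z₂)/2)
  = ((15 + 16)/2, (7 + 12)/2, (2 + 20)/2)
  = (31/2, 19/2, 22/2)
  = (15.5, 9.5, 11)

(15.5, 9.5, 11)


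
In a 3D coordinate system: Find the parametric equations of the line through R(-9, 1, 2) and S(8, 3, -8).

Direction vector d = S - R = (8 + 9, 3 - 1, -8 - 2) = (17, 2, -10)
Parametric form r = R + t·d:
x = -9 + 17t, y = 1 + 2t, z = 2 - 10t

x = -9 + 17t, y = 1 + 2t, z = 2 - 10t


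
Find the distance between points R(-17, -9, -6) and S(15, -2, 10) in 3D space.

d = √[(x₂-x₁)² + (y₂-y₁)² + (z₂-z₁)²]
  = √[32² + 7² + 16²]
  = √[1024 + 49 + 256]
  = √1329
  ≈ 36.46

36.46


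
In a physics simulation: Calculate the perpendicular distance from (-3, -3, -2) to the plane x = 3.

distance = |a·x₀ + b·y₀ + c·z₀ - d| / √(a² + b² + c²)
  = |1·(-3) + 0·(-3) + 0·(-2) - 3| / √(1² + 0² + 0²)
  = |-3 + 0 + 0 - 3| / √(1 + 0 + 0)
  = |-6| / √1
  = 6 / 1
  ≈ 6

6


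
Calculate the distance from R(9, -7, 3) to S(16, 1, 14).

d = √[(x₂-x₁)² + (y₂-y₁)² + (z₂-z₁)²]
  = √[7² + 8² + 11²]
  = √[49 + 64 + 121]
  = √234
  ≈ 15.3

15.3


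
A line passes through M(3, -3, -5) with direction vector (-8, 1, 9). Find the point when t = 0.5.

P(t) = M + t·d
  = (3 + (-8)·0.5, -3 + 1·0.5, -5 + 9·0.5)
  = (3 - 4, -3 + 0.5, -5 + 4.5)
  = (-1, -2.5, -0.5)

(-1, -2.5, -0.5)


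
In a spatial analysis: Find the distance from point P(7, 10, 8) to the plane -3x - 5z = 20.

distance = |a·x₀ + b·y₀ + c·z₀ - d| / √(a² + b² + c²)
  = |(-3)·7 + 0·10 + (-5)·8 - 20| / √((-3)² + 0² + (-5)²)
  = |-21 + 0 - 40 - 20| / √(9 + 0 + 25)
  = |-81| / √34
  = 81 / 5.831
  ≈ 13.89

13.89


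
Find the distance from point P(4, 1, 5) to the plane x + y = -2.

distance = |a·x₀ + b·y₀ + c·z₀ - d| / √(a² + b² + c²)
  = |1·4 + 1·1 + 0·5 - (-2)| / √(1² + 1² + 0²)
  = |4 + 1 + 0 + 2| / √(1 + 1 + 0)
  = |7| / √2
  = 7 / 1.414
  ≈ 4.95

4.95


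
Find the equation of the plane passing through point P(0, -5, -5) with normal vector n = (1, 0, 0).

The plane through P with normal n = (a, b, c) satisfies n·(r - P) = 0,
i.e. ax + by + cz = a·x₀ + b·y₀ + c·z₀.
d = 1·0 + 0·(-5) + 0·(-5)
  = 0 + 0 + 0
  = 0
Equation: x = 0

x = 0


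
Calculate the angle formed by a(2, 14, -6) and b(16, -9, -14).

a·b = 2·16 + 14·(-9) + (-6)·(-14) = 32 - 126 + 84 = -10
|a| = √(2² + 14² + (-6)²) = √236 ≈ 15.36
|b| = √(16² + (-9)² + (-14)²) = √533 ≈ 23.09
cos θ = (a·b)/(|a||b|) = -10/(15.36·23.09) ≈ -0.0282
θ = arccos(-0.0282) ≈ 91.62°

91.62°


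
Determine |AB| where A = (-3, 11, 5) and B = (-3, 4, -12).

d = √[(x₂-x₁)² + (y₂-y₁)² + (z₂-z₁)²]
  = √[0² + (-7)² + (-17)²]
  = √[0 + 49 + 289]
  = √338
  ≈ 18.38

18.38


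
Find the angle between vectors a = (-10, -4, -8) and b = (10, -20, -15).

a·b = (-10)·10 + (-4)·(-20) + (-8)·(-15) = -100 + 80 + 120 = 100
|a| = √((-10)² + (-4)² + (-8)²) = √180 ≈ 13.42
|b| = √(10² + (-20)² + (-15)²) = √725 ≈ 26.93
cos θ = (a·b)/(|a||b|) = 100/(13.42·26.93) ≈ 0.2768
θ = arccos(0.2768) ≈ 73.93°

73.93°


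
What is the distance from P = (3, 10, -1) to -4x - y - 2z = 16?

distance = |a·x₀ + b·y₀ + c·z₀ - d| / √(a² + b² + c²)
  = |(-4)·3 + (-1)·10 + (-2)·(-1) - 16| / √((-4)² + (-1)² + (-2)²)
  = |-12 - 10 + 2 - 16| / √(16 + 1 + 4)
  = |-36| / √21
  = 36 / 4.583
  ≈ 7.856

7.856


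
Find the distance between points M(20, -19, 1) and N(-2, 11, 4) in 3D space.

d = √[(x₂-x₁)² + (y₂-y₁)² + (z₂-z₁)²]
  = √[(-22)² + 30² + 3²]
  = √[484 + 900 + 9]
  = √1393
  ≈ 37.32

37.32


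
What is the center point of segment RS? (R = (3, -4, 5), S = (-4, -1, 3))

M = ((x₁+x₂)/2, (y₁+y₂)/2, (z₁+z₂)/2)
  = ((3 - 4)/2, (-4 - 1)/2, (5 + 3)/2)
  = (-1/2, -5/2, 8/2)
  = (-0.5, -2.5, 4)

(-0.5, -2.5, 4)


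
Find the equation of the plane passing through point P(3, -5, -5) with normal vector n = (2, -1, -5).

The plane through P with normal n = (a, b, c) satisfies n·(r - P) = 0,
i.e. ax + by + cz = a·x₀ + b·y₀ + c·z₀.
d = 2·3 + (-1)·(-5) + (-5)·(-5)
  = 6 + 5 + 25
  = 36
Equation: 2x - y - 5z = 36

2x - y - 5z = 36


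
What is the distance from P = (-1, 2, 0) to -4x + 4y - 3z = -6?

distance = |a·x₀ + b·y₀ + c·z₀ - d| / √(a² + b² + c²)
  = |(-4)·(-1) + 4·2 + (-3)·0 - (-6)| / √((-4)² + 4² + (-3)²)
  = |4 + 8 + 0 + 6| / √(16 + 16 + 9)
  = |18| / √41
  = 18 / 6.403
  ≈ 2.811

2.811


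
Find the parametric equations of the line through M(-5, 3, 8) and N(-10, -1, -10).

Direction vector d = N - M = (-10 + 5, -1 - 3, -10 - 8) = (-5, -4, -18)
Parametric form r = M + t·d:
x = -5 - 5t, y = 3 - 4t, z = 8 - 18t

x = -5 - 5t, y = 3 - 4t, z = 8 - 18t


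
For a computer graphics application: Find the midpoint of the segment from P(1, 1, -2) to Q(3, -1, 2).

M = ((x₁+x₂)/2, (y₁+y₂)/2, (z₁+z₂)/2)
  = ((1 + 3)/2, (1 - 1)/2, (-2 + 2)/2)
  = (4/2, 0/2, 0/2)
  = (2, 0, 0)

(2, 0, 0)


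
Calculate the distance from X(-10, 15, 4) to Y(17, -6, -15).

d = √[(x₂-x₁)² + (y₂-y₁)² + (z₂-z₁)²]
  = √[27² + (-21)² + (-19)²]
  = √[729 + 441 + 361]
  = √1531
  ≈ 39.13

39.13


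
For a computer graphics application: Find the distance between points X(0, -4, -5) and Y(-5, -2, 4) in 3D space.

d = √[(x₂-x₁)² + (y₂-y₁)² + (z₂-z₁)²]
  = √[(-5)² + 2² + 9²]
  = √[25 + 4 + 81]
  = √110
  ≈ 10.49

10.49


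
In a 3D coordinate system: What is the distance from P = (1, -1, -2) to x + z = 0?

distance = |a·x₀ + b·y₀ + c·z₀ - d| / √(a² + b² + c²)
  = |1·1 + 0·(-1) + 1·(-2) - 0| / √(1² + 0² + 1²)
  = |1 + 0 - 2 + 0| / √(1 + 0 + 1)
  = |-1| / √2
  = 1 / 1.414
  ≈ 0.7071

0.7071


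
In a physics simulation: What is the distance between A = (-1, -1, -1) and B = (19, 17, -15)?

d = √[(x₂-x₁)² + (y₂-y₁)² + (z₂-z₁)²]
  = √[20² + 18² + (-14)²]
  = √[400 + 324 + 196]
  = √920
  ≈ 30.33

30.33


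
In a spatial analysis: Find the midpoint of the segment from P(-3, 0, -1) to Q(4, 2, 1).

M = ((x₁+x₂)/2, (y₁+y₂)/2, (z₁+z₂)/2)
  = ((-3 + 4)/2, (0 + 2)/2, (-1 + 1)/2)
  = (1/2, 2/2, 0/2)
  = (0.5, 1, 0)

(0.5, 1, 0)


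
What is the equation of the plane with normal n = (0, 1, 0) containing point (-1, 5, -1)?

The plane through P with normal n = (a, b, c) satisfies n·(r - P) = 0,
i.e. ax + by + cz = a·x₀ + b·y₀ + c·z₀.
d = 0·(-1) + 1·5 + 0·(-1)
  = 0 + 5 + 0
  = 5
Equation: y = 5

y = 5


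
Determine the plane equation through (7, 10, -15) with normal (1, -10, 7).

The plane through P with normal n = (a, b, c) satisfies n·(r - P) = 0,
i.e. ax + by + cz = a·x₀ + b·y₀ + c·z₀.
d = 1·7 + (-10)·10 + 7·(-15)
  = 7 - 100 - 105
  = -198
Equation: x - 10y + 7z = -198

x - 10y + 7z = -198


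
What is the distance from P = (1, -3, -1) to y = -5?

distance = |a·x₀ + b·y₀ + c·z₀ - d| / √(a² + b² + c²)
  = |0·1 + 1·(-3) + 0·(-1) - (-5)| / √(0² + 1² + 0²)
  = |0 - 3 + 0 + 5| / √(0 + 1 + 0)
  = |2| / √1
  = 2 / 1
  ≈ 2

2


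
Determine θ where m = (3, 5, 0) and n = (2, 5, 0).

m·n = 3·2 + 5·5 + 0·0 = 6 + 25 + 0 = 31
|m| = √(3² + 5² + 0²) = √34 ≈ 5.831
|n| = √(2² + 5² + 0²) = √29 ≈ 5.385
cos θ = (m·n)/(|m||n|) = 31/(5.831·5.385) ≈ 0.9872
θ = arccos(0.9872) ≈ 9.162°

9.162°


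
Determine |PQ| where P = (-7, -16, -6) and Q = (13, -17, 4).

d = √[(x₂-x₁)² + (y₂-y₁)² + (z₂-z₁)²]
  = √[20² + (-1)² + 10²]
  = √[400 + 1 + 100]
  = √501
  ≈ 22.38

22.38


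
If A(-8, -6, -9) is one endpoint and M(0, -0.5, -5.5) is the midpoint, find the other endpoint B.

B = 2M - A
  = (2·0 - (-8), 2·(-0.5) - (-6), 2·(-5.5) - (-9))
  = (0 + 8, -1 + 6, -11 + 9)
  = (8, 5, -2)

(8, 5, -2)


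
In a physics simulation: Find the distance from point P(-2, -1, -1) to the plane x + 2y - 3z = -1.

distance = |a·x₀ + b·y₀ + c·z₀ - d| / √(a² + b² + c²)
  = |1·(-2) + 2·(-1) + (-3)·(-1) - (-1)| / √(1² + 2² + (-3)²)
  = |-2 - 2 + 3 + 1| / √(1 + 4 + 9)
  = |0| / √14
  = 0 / 3.742
  ≈ 0

0


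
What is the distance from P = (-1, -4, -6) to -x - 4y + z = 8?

distance = |a·x₀ + b·y₀ + c·z₀ - d| / √(a² + b² + c²)
  = |(-1)·(-1) + (-4)·(-4) + 1·(-6) - 8| / √((-1)² + (-4)² + 1²)
  = |1 + 16 - 6 - 8| / √(1 + 16 + 1)
  = |3| / √18
  = 3 / 4.243
  ≈ 0.7071

0.7071


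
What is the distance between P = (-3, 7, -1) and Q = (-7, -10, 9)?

d = √[(x₂-x₁)² + (y₂-y₁)² + (z₂-z₁)²]
  = √[(-4)² + (-17)² + 10²]
  = √[16 + 289 + 100]
  = √405
  ≈ 20.12

20.12


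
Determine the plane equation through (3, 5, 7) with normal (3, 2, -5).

The plane through P with normal n = (a, b, c) satisfies n·(r - P) = 0,
i.e. ax + by + cz = a·x₀ + b·y₀ + c·z₀.
d = 3·3 + 2·5 + (-5)·7
  = 9 + 10 - 35
  = -16
Equation: 3x + 2y - 5z = -16

3x + 2y - 5z = -16


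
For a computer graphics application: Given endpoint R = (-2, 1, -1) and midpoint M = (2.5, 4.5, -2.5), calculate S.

S = 2M - R
  = (2·2.5 - (-2), 2·4.5 - 1, 2·(-2.5) - (-1))
  = (5 + 2, 9 - 1, -5 + 1)
  = (7, 8, -4)

(7, 8, -4)


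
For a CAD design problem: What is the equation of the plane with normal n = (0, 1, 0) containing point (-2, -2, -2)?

The plane through P with normal n = (a, b, c) satisfies n·(r - P) = 0,
i.e. ax + by + cz = a·x₀ + b·y₀ + c·z₀.
d = 0·(-2) + 1·(-2) + 0·(-2)
  = 0 - 2 + 0
  = -2
Equation: y = -2

y = -2


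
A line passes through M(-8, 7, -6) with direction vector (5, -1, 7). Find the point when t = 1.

P(t) = M + t·d
  = (-8 + 5·1, 7 + (-1)·1, -6 + 7·1)
  = (-8 + 5, 7 - 1, -6 + 7)
  = (-3, 6, 1)

(-3, 6, 1)


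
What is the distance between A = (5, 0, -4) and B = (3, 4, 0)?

d = √[(x₂-x₁)² + (y₂-y₁)² + (z₂-z₁)²]
  = √[(-2)² + 4² + 4²]
  = √[4 + 16 + 16]
  = √36
  ≈ 6

6


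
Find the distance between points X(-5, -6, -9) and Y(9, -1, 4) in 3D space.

d = √[(x₂-x₁)² + (y₂-y₁)² + (z₂-z₁)²]
  = √[14² + 5² + 13²]
  = √[196 + 25 + 169]
  = √390
  ≈ 19.75

19.75


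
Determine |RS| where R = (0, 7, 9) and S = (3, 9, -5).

d = √[(x₂-x₁)² + (y₂-y₁)² + (z₂-z₁)²]
  = √[3² + 2² + (-14)²]
  = √[9 + 4 + 196]
  = √209
  ≈ 14.46

14.46


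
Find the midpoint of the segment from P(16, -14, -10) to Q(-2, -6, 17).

M = ((x₁+x₂)/2, (y₁+y₂)/2, (z₁+z₂)/2)
  = ((16 - 2)/2, (-14 - 6)/2, (-10 + 17)/2)
  = (14/2, -20/2, 7/2)
  = (7, -10, 3.5)

(7, -10, 3.5)


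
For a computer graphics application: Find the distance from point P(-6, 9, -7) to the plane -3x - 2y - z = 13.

distance = |a·x₀ + b·y₀ + c·z₀ - d| / √(a² + b² + c²)
  = |(-3)·(-6) + (-2)·9 + (-1)·(-7) - 13| / √((-3)² + (-2)² + (-1)²)
  = |18 - 18 + 7 - 13| / √(9 + 4 + 1)
  = |-6| / √14
  = 6 / 3.742
  ≈ 1.604

1.604


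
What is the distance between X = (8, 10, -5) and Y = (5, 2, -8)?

d = √[(x₂-x₁)² + (y₂-y₁)² + (z₂-z₁)²]
  = √[(-3)² + (-8)² + (-3)²]
  = √[9 + 64 + 9]
  = √82
  ≈ 9.055

9.055


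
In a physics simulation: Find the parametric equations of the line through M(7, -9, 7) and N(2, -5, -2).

Direction vector d = N - M = (2 - 7, -5 + 9, -2 - 7) = (-5, 4, -9)
Parametric form r = M + t·d:
x = 7 - 5t, y = -9 + 4t, z = 7 - 9t

x = 7 - 5t, y = -9 + 4t, z = 7 - 9t


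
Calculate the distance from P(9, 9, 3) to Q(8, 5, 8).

d = √[(x₂-x₁)² + (y₂-y₁)² + (z₂-z₁)²]
  = √[(-1)² + (-4)² + 5²]
  = √[1 + 16 + 25]
  = √42
  ≈ 6.481

6.481


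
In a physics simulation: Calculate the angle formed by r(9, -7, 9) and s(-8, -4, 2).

r·s = 9·(-8) + (-7)·(-4) + 9·2 = -72 + 28 + 18 = -26
|r| = √(9² + (-7)² + 9²) = √211 ≈ 14.53
|s| = √((-8)² + (-4)² + 2²) = √84 ≈ 9.165
cos θ = (r·s)/(|r||s|) = -26/(14.53·9.165) ≈ -0.1953
θ = arccos(-0.1953) ≈ 101.3°

101.3°


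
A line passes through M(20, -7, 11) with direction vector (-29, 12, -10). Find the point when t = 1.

P(t) = M + t·d
  = (20 + (-29)·1, -7 + 12·1, 11 + (-10)·1)
  = (20 - 29, -7 + 12, 11 - 10)
  = (-9, 5, 1)

(-9, 5, 1)


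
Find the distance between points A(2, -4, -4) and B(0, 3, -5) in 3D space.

d = √[(x₂-x₁)² + (y₂-y₁)² + (z₂-z₁)²]
  = √[(-2)² + 7² + (-1)²]
  = √[4 + 49 + 1]
  = √54
  ≈ 7.348

7.348


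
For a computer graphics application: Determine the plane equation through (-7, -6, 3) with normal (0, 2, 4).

The plane through P with normal n = (a, b, c) satisfies n·(r - P) = 0,
i.e. ax + by + cz = a·x₀ + b·y₀ + c·z₀.
d = 0·(-7) + 2·(-6) + 4·3
  = 0 - 12 + 12
  = 0
Equation: 2y + 4z = 0

2y + 4z = 0


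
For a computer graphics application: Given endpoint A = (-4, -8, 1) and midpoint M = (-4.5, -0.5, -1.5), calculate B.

B = 2M - A
  = (2·(-4.5) - (-4), 2·(-0.5) - (-8), 2·(-1.5) - 1)
  = (-9 + 4, -1 + 8, -3 - 1)
  = (-5, 7, -4)

(-5, 7, -4)


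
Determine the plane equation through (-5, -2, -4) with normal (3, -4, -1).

The plane through P with normal n = (a, b, c) satisfies n·(r - P) = 0,
i.e. ax + by + cz = a·x₀ + b·y₀ + c·z₀.
d = 3·(-5) + (-4)·(-2) + (-1)·(-4)
  = -15 + 8 + 4
  = -3
Equation: 3x - 4y - z = -3

3x - 4y - z = -3


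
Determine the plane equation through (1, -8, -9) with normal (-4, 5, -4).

The plane through P with normal n = (a, b, c) satisfies n·(r - P) = 0,
i.e. ax + by + cz = a·x₀ + b·y₀ + c·z₀.
d = (-4)·1 + 5·(-8) + (-4)·(-9)
  = -4 - 40 + 36
  = -8
Equation: -4x + 5y - 4z = -8

-4x + 5y - 4z = -8


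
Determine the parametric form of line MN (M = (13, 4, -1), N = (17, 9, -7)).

Direction vector d = N - M = (17 - 13, 9 - 4, -7 + 1) = (4, 5, -6)
Parametric form r = M + t·d:
x = 13 + 4t, y = 4 + 5t, z = -1 - 6t

x = 13 + 4t, y = 4 + 5t, z = -1 - 6t


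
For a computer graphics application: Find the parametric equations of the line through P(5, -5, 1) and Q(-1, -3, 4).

Direction vector d = Q - P = (-1 - 5, -3 + 5, 4 - 1) = (-6, 2, 3)
Parametric form r = P + t·d:
x = 5 - 6t, y = -5 + 2t, z = 1 + 3t

x = 5 - 6t, y = -5 + 2t, z = 1 + 3t


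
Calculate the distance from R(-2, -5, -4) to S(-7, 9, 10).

d = √[(x₂-x₁)² + (y₂-y₁)² + (z₂-z₁)²]
  = √[(-5)² + 14² + 14²]
  = √[25 + 196 + 196]
  = √417
  ≈ 20.42

20.42


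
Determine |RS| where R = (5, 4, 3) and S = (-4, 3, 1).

d = √[(x₂-x₁)² + (y₂-y₁)² + (z₂-z₁)²]
  = √[(-9)² + (-1)² + (-2)²]
  = √[81 + 1 + 4]
  = √86
  ≈ 9.274

9.274


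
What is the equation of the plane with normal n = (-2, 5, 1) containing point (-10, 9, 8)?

The plane through P with normal n = (a, b, c) satisfies n·(r - P) = 0,
i.e. ax + by + cz = a·x₀ + b·y₀ + c·z₀.
d = (-2)·(-10) + 5·9 + 1·8
  = 20 + 45 + 8
  = 73
Equation: -2x + 5y + z = 73

-2x + 5y + z = 73


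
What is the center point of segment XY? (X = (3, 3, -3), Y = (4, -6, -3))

M = ((x₁+x₂)/2, (y₁+y₂)/2, (z₁+z₂)/2)
  = ((3 + 4)/2, (3 - 6)/2, (-3 - 3)/2)
  = (7/2, -3/2, -6/2)
  = (3.5, -1.5, -3)

(3.5, -1.5, -3)


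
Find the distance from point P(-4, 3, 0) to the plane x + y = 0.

distance = |a·x₀ + b·y₀ + c·z₀ - d| / √(a² + b² + c²)
  = |1·(-4) + 1·3 + 0·0 - 0| / √(1² + 1² + 0²)
  = |-4 + 3 + 0 + 0| / √(1 + 1 + 0)
  = |-1| / √2
  = 1 / 1.414
  ≈ 0.7071

0.7071


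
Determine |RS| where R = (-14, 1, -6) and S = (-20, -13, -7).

d = √[(x₂-x₁)² + (y₂-y₁)² + (z₂-z₁)²]
  = √[(-6)² + (-14)² + (-1)²]
  = √[36 + 196 + 1]
  = √233
  ≈ 15.26

15.26


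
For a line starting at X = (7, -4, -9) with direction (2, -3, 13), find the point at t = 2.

P(t) = X + t·d
  = (7 + 2·2, -4 + (-3)·2, -9 + 13·2)
  = (7 + 4, -4 - 6, -9 + 26)
  = (11, -10, 17)

(11, -10, 17)


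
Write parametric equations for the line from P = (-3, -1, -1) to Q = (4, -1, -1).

Direction vector d = Q - P = (4 + 3, -1 + 1, -1 + 1) = (7, 0, 0)
Parametric form r = P + t·d:
x = -3 + 7t, y = -1, z = -1

x = -3 + 7t, y = -1, z = -1


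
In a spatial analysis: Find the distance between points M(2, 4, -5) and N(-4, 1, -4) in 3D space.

d = √[(x₂-x₁)² + (y₂-y₁)² + (z₂-z₁)²]
  = √[(-6)² + (-3)² + 1²]
  = √[36 + 9 + 1]
  = √46
  ≈ 6.782

6.782


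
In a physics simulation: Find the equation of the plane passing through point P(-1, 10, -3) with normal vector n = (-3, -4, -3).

The plane through P with normal n = (a, b, c) satisfies n·(r - P) = 0,
i.e. ax + by + cz = a·x₀ + b·y₀ + c·z₀.
d = (-3)·(-1) + (-4)·10 + (-3)·(-3)
  = 3 - 40 + 9
  = -28
Equation: -3x - 4y - 3z = -28

-3x - 4y - 3z = -28


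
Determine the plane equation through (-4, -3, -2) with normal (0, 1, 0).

The plane through P with normal n = (a, b, c) satisfies n·(r - P) = 0,
i.e. ax + by + cz = a·x₀ + b·y₀ + c·z₀.
d = 0·(-4) + 1·(-3) + 0·(-2)
  = 0 - 3 + 0
  = -3
Equation: y = -3

y = -3


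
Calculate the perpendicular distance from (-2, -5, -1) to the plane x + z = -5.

distance = |a·x₀ + b·y₀ + c·z₀ - d| / √(a² + b² + c²)
  = |1·(-2) + 0·(-5) + 1·(-1) - (-5)| / √(1² + 0² + 1²)
  = |-2 + 0 - 1 + 5| / √(1 + 0 + 1)
  = |2| / √2
  = 2 / 1.414
  ≈ 1.414

1.414


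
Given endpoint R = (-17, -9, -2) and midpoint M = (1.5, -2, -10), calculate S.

S = 2M - R
  = (2·1.5 - (-17), 2·(-2) - (-9), 2·(-10) - (-2))
  = (3 + 17, -4 + 9, -20 + 2)
  = (20, 5, -18)

(20, 5, -18)


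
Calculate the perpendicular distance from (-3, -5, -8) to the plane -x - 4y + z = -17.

distance = |a·x₀ + b·y₀ + c·z₀ - d| / √(a² + b² + c²)
  = |(-1)·(-3) + (-4)·(-5) + 1·(-8) - (-17)| / √((-1)² + (-4)² + 1²)
  = |3 + 20 - 8 + 17| / √(1 + 16 + 1)
  = |32| / √18
  = 32 / 4.243
  ≈ 7.542

7.542


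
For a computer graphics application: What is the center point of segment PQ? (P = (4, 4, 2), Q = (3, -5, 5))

M = ((x₁+x₂)/2, (y₁+y₂)/2, (z₁+z₂)/2)
  = ((4 + 3)/2, (4 - 5)/2, (2 + 5)/2)
  = (7/2, -1/2, 7/2)
  = (3.5, -0.5, 3.5)

(3.5, -0.5, 3.5)


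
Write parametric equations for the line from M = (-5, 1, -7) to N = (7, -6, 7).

Direction vector d = N - M = (7 + 5, -6 - 1, 7 + 7) = (12, -7, 14)
Parametric form r = M + t·d:
x = -5 + 12t, y = 1 - 7t, z = -7 + 14t

x = -5 + 12t, y = 1 - 7t, z = -7 + 14t


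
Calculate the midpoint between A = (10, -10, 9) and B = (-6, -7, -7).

M = ((x₁+x₂)/2, (y₁+y₂)/2, (z₁+z₂)/2)
  = ((10 - 6)/2, (-10 - 7)/2, (9 - 7)/2)
  = (4/2, -17/2, 2/2)
  = (2, -8.5, 1)

(2, -8.5, 1)


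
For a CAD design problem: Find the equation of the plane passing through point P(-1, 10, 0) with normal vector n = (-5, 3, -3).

The plane through P with normal n = (a, b, c) satisfies n·(r - P) = 0,
i.e. ax + by + cz = a·x₀ + b·y₀ + c·z₀.
d = (-5)·(-1) + 3·10 + (-3)·0
  = 5 + 30 + 0
  = 35
Equation: -5x + 3y - 3z = 35

-5x + 3y - 3z = 35


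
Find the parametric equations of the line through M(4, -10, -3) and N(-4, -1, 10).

Direction vector d = N - M = (-4 - 4, -1 + 10, 10 + 3) = (-8, 9, 13)
Parametric form r = M + t·d:
x = 4 - 8t, y = -10 + 9t, z = -3 + 13t

x = 4 - 8t, y = -10 + 9t, z = -3 + 13t


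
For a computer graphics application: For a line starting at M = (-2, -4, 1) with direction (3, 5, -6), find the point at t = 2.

P(t) = M + t·d
  = (-2 + 3·2, -4 + 5·2, 1 + (-6)·2)
  = (-2 + 6, -4 + 10, 1 - 12)
  = (4, 6, -11)

(4, 6, -11)


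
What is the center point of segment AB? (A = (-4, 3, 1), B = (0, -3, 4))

M = ((x₁+x₂)/2, (y₁+y₂)/2, (z₁+z₂)/2)
  = ((-4 + 0)/2, (3 - 3)/2, (1 + 4)/2)
  = (-4/2, 0/2, 5/2)
  = (-2, 0, 2.5)

(-2, 0, 2.5)


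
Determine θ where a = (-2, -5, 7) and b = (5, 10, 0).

a·b = (-2)·5 + (-5)·10 + 7·0 = -10 - 50 + 0 = -60
|a| = √((-2)² + (-5)² + 7²) = √78 ≈ 8.832
|b| = √(5² + 10² + 0²) = √125 ≈ 11.18
cos θ = (a·b)/(|a||b|) = -60/(8.832·11.18) ≈ -0.6076
θ = arccos(-0.6076) ≈ 127.4°

127.4°


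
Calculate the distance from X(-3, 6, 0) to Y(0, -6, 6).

d = √[(x₂-x₁)² + (y₂-y₁)² + (z₂-z₁)²]
  = √[3² + (-12)² + 6²]
  = √[9 + 144 + 36]
  = √189
  ≈ 13.75

13.75


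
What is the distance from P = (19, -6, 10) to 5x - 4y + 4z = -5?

distance = |a·x₀ + b·y₀ + c·z₀ - d| / √(a² + b² + c²)
  = |5·19 + (-4)·(-6) + 4·10 - (-5)| / √(5² + (-4)² + 4²)
  = |95 + 24 + 40 + 5| / √(25 + 16 + 16)
  = |164| / √57
  = 164 / 7.55
  ≈ 21.72

21.72


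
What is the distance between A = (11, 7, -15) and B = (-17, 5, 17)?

d = √[(x₂-x₁)² + (y₂-y₁)² + (z₂-z₁)²]
  = √[(-28)² + (-2)² + 32²]
  = √[784 + 4 + 1024]
  = √1812
  ≈ 42.57

42.57


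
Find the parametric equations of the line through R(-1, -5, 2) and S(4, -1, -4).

Direction vector d = S - R = (4 + 1, -1 + 5, -4 - 2) = (5, 4, -6)
Parametric form r = R + t·d:
x = -1 + 5t, y = -5 + 4t, z = 2 - 6t

x = -1 + 5t, y = -5 + 4t, z = 2 - 6t


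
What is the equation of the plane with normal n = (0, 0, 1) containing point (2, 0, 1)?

The plane through P with normal n = (a, b, c) satisfies n·(r - P) = 0,
i.e. ax + by + cz = a·x₀ + b·y₀ + c·z₀.
d = 0·2 + 0·0 + 1·1
  = 0 + 0 + 1
  = 1
Equation: z = 1

z = 1


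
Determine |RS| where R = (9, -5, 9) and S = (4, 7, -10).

d = √[(x₂-x₁)² + (y₂-y₁)² + (z₂-z₁)²]
  = √[(-5)² + 12² + (-19)²]
  = √[25 + 144 + 361]
  = √530
  ≈ 23.02

23.02


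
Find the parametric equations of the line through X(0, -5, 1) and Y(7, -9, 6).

Direction vector d = Y - X = (7 + 0, -9 + 5, 6 - 1) = (7, -4, 5)
Parametric form r = X + t·d:
x = 0 + 7t, y = -5 - 4t, z = 1 + 5t

x = 0 + 7t, y = -5 - 4t, z = 1 + 5t


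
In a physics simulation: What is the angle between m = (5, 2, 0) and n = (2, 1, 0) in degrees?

m·n = 5·2 + 2·1 + 0·0 = 10 + 2 + 0 = 12
|m| = √(5² + 2² + 0²) = √29 ≈ 5.385
|n| = √(2² + 1² + 0²) = √5 ≈ 2.236
cos θ = (m·n)/(|m||n|) = 12/(5.385·2.236) ≈ 0.9965
θ = arccos(0.9965) ≈ 4.764°

4.764°


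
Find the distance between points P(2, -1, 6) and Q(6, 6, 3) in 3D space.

d = √[(x₂-x₁)² + (y₂-y₁)² + (z₂-z₁)²]
  = √[4² + 7² + (-3)²]
  = √[16 + 49 + 9]
  = √74
  ≈ 8.602

8.602


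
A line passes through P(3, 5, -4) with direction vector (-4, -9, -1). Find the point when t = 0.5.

P(t) = P + t·d
  = (3 + (-4)·0.5, 5 + (-9)·0.5, -4 + (-1)·0.5)
  = (3 - 2, 5 - 4.5, -4 - 0.5)
  = (1, 0.5, -4.5)

(1, 0.5, -4.5)


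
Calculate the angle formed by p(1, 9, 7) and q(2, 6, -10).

p·q = 1·2 + 9·6 + 7·(-10) = 2 + 54 - 70 = -14
|p| = √(1² + 9² + 7²) = √131 ≈ 11.45
|q| = √(2² + 6² + (-10)²) = √140 ≈ 11.83
cos θ = (p·q)/(|p||q|) = -14/(11.45·11.83) ≈ -0.1034
θ = arccos(-0.1034) ≈ 95.93°

95.93°


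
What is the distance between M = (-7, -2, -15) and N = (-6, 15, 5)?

d = √[(x₂-x₁)² + (y₂-y₁)² + (z₂-z₁)²]
  = √[1² + 17² + 20²]
  = √[1 + 289 + 400]
  = √690
  ≈ 26.27

26.27


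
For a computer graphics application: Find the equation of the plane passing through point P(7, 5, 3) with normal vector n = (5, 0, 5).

The plane through P with normal n = (a, b, c) satisfies n·(r - P) = 0,
i.e. ax + by + cz = a·x₀ + b·y₀ + c·z₀.
d = 5·7 + 0·5 + 5·3
  = 35 + 0 + 15
  = 50
Equation: 5x + 5z = 50

5x + 5z = 50


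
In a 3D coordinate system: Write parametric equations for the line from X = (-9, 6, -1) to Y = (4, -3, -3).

Direction vector d = Y - X = (4 + 9, -3 - 6, -3 + 1) = (13, -9, -2)
Parametric form r = X + t·d:
x = -9 + 13t, y = 6 - 9t, z = -1 - 2t

x = -9 + 13t, y = 6 - 9t, z = -1 - 2t


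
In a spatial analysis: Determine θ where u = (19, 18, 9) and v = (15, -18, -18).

u·v = 19·15 + 18·(-18) + 9·(-18) = 285 - 324 - 162 = -201
|u| = √(19² + 18² + 9²) = √766 ≈ 27.68
|v| = √(15² + (-18)² + (-18)²) = √873 ≈ 29.55
cos θ = (u·v)/(|u||v|) = -201/(27.68·29.55) ≈ -0.2458
θ = arccos(-0.2458) ≈ 104.2°

104.2°


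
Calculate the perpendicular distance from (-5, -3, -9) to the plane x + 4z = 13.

distance = |a·x₀ + b·y₀ + c·z₀ - d| / √(a² + b² + c²)
  = |1·(-5) + 0·(-3) + 4·(-9) - 13| / √(1² + 0² + 4²)
  = |-5 + 0 - 36 - 13| / √(1 + 0 + 16)
  = |-54| / √17
  = 54 / 4.123
  ≈ 13.1

13.1


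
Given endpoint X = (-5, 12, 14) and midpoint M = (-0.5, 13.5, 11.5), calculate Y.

Y = 2M - X
  = (2·(-0.5) - (-5), 2·13.5 - 12, 2·11.5 - 14)
  = (-1 + 5, 27 - 12, 23 - 14)
  = (4, 15, 9)

(4, 15, 9)


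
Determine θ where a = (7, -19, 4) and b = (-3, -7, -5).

a·b = 7·(-3) + (-19)·(-7) + 4·(-5) = -21 + 133 - 20 = 92
|a| = √(7² + (-19)² + 4²) = √426 ≈ 20.64
|b| = √((-3)² + (-7)² + (-5)²) = √83 ≈ 9.11
cos θ = (a·b)/(|a||b|) = 92/(20.64·9.11) ≈ 0.4893
θ = arccos(0.4893) ≈ 60.71°

60.71°


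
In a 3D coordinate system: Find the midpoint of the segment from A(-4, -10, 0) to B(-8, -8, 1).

M = ((x₁+x₂)/2, (y₁+y₂)/2, (z₁+z₂)/2)
  = ((-4 - 8)/2, (-10 - 8)/2, (0 + 1)/2)
  = (-12/2, -18/2, 1/2)
  = (-6, -9, 0.5)

(-6, -9, 0.5)


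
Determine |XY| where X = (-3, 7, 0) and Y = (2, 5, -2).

d = √[(x₂-x₁)² + (y₂-y₁)² + (z₂-z₁)²]
  = √[5² + (-2)² + (-2)²]
  = √[25 + 4 + 4]
  = √33
  ≈ 5.745

5.745


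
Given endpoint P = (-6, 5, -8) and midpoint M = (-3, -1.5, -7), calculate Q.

Q = 2M - P
  = (2·(-3) - (-6), 2·(-1.5) - 5, 2·(-7) - (-8))
  = (-6 + 6, -3 - 5, -14 + 8)
  = (0, -8, -6)

(0, -8, -6)


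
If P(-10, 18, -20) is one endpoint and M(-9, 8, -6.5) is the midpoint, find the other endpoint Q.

Q = 2M - P
  = (2·(-9) - (-10), 2·8 - 18, 2·(-6.5) - (-20))
  = (-18 + 10, 16 - 18, -13 + 20)
  = (-8, -2, 7)

(-8, -2, 7)


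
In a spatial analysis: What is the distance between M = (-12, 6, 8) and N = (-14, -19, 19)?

d = √[(x₂-x₁)² + (y₂-y₁)² + (z₂-z₁)²]
  = √[(-2)² + (-25)² + 11²]
  = √[4 + 625 + 121]
  = √750
  ≈ 27.39

27.39


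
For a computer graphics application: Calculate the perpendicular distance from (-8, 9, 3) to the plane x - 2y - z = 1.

distance = |a·x₀ + b·y₀ + c·z₀ - d| / √(a² + b² + c²)
  = |1·(-8) + (-2)·9 + (-1)·3 - 1| / √(1² + (-2)² + (-1)²)
  = |-8 - 18 - 3 - 1| / √(1 + 4 + 1)
  = |-30| / √6
  = 30 / 2.449
  ≈ 12.25

12.25


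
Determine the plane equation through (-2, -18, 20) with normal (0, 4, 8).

The plane through P with normal n = (a, b, c) satisfies n·(r - P) = 0,
i.e. ax + by + cz = a·x₀ + b·y₀ + c·z₀.
d = 0·(-2) + 4·(-18) + 8·20
  = 0 - 72 + 160
  = 88
Equation: 4y + 8z = 88

4y + 8z = 88


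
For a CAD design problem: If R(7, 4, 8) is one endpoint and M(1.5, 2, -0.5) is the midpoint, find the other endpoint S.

S = 2M - R
  = (2·1.5 - 7, 2·2 - 4, 2·(-0.5) - 8)
  = (3 - 7, 4 - 4, -1 - 8)
  = (-4, 0, -9)

(-4, 0, -9)


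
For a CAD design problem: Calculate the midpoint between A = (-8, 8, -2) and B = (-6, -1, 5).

M = ((x₁+x₂)/2, (y₁+y₂)/2, (z₁+z₂)/2)
  = ((-8 - 6)/2, (8 - 1)/2, (-2 + 5)/2)
  = (-14/2, 7/2, 3/2)
  = (-7, 3.5, 1.5)

(-7, 3.5, 1.5)


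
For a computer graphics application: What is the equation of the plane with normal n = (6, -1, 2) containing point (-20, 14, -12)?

The plane through P with normal n = (a, b, c) satisfies n·(r - P) = 0,
i.e. ax + by + cz = a·x₀ + b·y₀ + c·z₀.
d = 6·(-20) + (-1)·14 + 2·(-12)
  = -120 - 14 - 24
  = -158
Equation: 6x - y + 2z = -158

6x - y + 2z = -158


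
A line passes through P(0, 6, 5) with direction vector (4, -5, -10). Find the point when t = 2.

P(t) = P + t·d
  = (0 + 4·2, 6 + (-5)·2, 5 + (-10)·2)
  = (0 + 8, 6 - 10, 5 - 20)
  = (8, -4, -15)

(8, -4, -15)


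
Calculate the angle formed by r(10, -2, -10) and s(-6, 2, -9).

r·s = 10·(-6) + (-2)·2 + (-10)·(-9) = -60 - 4 + 90 = 26
|r| = √(10² + (-2)² + (-10)²) = √204 ≈ 14.28
|s| = √((-6)² + 2² + (-9)²) = √121 ≈ 11
cos θ = (r·s)/(|r||s|) = 26/(14.28·11) ≈ 0.1655
θ = arccos(0.1655) ≈ 80.47°

80.47°


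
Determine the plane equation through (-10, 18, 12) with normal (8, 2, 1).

The plane through P with normal n = (a, b, c) satisfies n·(r - P) = 0,
i.e. ax + by + cz = a·x₀ + b·y₀ + c·z₀.
d = 8·(-10) + 2·18 + 1·12
  = -80 + 36 + 12
  = -32
Equation: 8x + 2y + z = -32

8x + 2y + z = -32


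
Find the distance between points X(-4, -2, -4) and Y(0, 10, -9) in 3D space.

d = √[(x₂-x₁)² + (y₂-y₁)² + (z₂-z₁)²]
  = √[4² + 12² + (-5)²]
  = √[16 + 144 + 25]
  = √185
  ≈ 13.6

13.6


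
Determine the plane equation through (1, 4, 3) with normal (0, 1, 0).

The plane through P with normal n = (a, b, c) satisfies n·(r - P) = 0,
i.e. ax + by + cz = a·x₀ + b·y₀ + c·z₀.
d = 0·1 + 1·4 + 0·3
  = 0 + 4 + 0
  = 4
Equation: y = 4

y = 4


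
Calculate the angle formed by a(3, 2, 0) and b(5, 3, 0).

a·b = 3·5 + 2·3 + 0·0 = 15 + 6 + 0 = 21
|a| = √(3² + 2² + 0²) = √13 ≈ 3.606
|b| = √(5² + 3² + 0²) = √34 ≈ 5.831
cos θ = (a·b)/(|a||b|) = 21/(3.606·5.831) ≈ 0.9989
θ = arccos(0.9989) ≈ 2.726°

2.726°


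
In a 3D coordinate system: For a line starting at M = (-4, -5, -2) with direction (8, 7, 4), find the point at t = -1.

P(t) = M + t·d
  = (-4 + 8·(-1), -5 + 7·(-1), -2 + 4·(-1))
  = (-4 - 8, -5 - 7, -2 - 4)
  = (-12, -12, -6)

(-12, -12, -6)


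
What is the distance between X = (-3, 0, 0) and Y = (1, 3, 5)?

d = √[(x₂-x₁)² + (y₂-y₁)² + (z₂-z₁)²]
  = √[4² + 3² + 5²]
  = √[16 + 9 + 25]
  = √50
  ≈ 7.071

7.071


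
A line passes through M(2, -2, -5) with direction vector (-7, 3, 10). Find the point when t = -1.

P(t) = M + t·d
  = (2 + (-7)·(-1), -2 + 3·(-1), -5 + 10·(-1))
  = (2 + 7, -2 - 3, -5 - 10)
  = (9, -5, -15)

(9, -5, -15)


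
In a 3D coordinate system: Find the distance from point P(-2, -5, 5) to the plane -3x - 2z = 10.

distance = |a·x₀ + b·y₀ + c·z₀ - d| / √(a² + b² + c²)
  = |(-3)·(-2) + 0·(-5) + (-2)·5 - 10| / √((-3)² + 0² + (-2)²)
  = |6 + 0 - 10 - 10| / √(9 + 0 + 4)
  = |-14| / √13
  = 14 / 3.606
  ≈ 3.883

3.883


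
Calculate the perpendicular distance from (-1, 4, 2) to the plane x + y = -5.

distance = |a·x₀ + b·y₀ + c·z₀ - d| / √(a² + b² + c²)
  = |1·(-1) + 1·4 + 0·2 - (-5)| / √(1² + 1² + 0²)
  = |-1 + 4 + 0 + 5| / √(1 + 1 + 0)
  = |8| / √2
  = 8 / 1.414
  ≈ 5.657

5.657


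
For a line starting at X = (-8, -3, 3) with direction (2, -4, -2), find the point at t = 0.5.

P(t) = X + t·d
  = (-8 + 2·0.5, -3 + (-4)·0.5, 3 + (-2)·0.5)
  = (-8 + 1, -3 - 2, 3 - 1)
  = (-7, -5, 2)

(-7, -5, 2)


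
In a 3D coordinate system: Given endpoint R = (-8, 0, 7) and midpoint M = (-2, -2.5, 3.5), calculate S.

S = 2M - R
  = (2·(-2) - (-8), 2·(-2.5) - 0, 2·3.5 - 7)
  = (-4 + 8, -5 + 0, 7 - 7)
  = (4, -5, 0)

(4, -5, 0)


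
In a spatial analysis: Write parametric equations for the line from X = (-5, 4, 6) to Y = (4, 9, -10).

Direction vector d = Y - X = (4 + 5, 9 - 4, -10 - 6) = (9, 5, -16)
Parametric form r = X + t·d:
x = -5 + 9t, y = 4 + 5t, z = 6 - 16t

x = -5 + 9t, y = 4 + 5t, z = 6 - 16t
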